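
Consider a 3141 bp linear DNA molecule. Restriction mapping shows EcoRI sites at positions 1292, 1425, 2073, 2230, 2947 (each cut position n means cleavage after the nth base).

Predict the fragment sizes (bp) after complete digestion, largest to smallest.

Linear molecule, 5 cuts → 6 fragments:
  1292 − 0 = 1292 bp
  1425 − 1292 = 133 bp
  2073 − 1425 = 648 bp
  2230 − 2073 = 157 bp
  2947 − 2230 = 717 bp
  3141 − 2947 = 194 bp
Sorted largest to smallest: 1292, 717, 648, 194, 157, 133 bp.

1292, 717, 648, 194, 157, 133 bp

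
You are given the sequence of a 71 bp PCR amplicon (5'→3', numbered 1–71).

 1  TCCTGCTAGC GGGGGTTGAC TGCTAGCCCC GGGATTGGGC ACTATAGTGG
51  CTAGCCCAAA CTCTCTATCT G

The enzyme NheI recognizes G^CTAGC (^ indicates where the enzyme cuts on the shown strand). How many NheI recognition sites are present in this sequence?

GCTAGC occurs starting at positions 5, 22, 50.
NheI cuts at 3 sites.

3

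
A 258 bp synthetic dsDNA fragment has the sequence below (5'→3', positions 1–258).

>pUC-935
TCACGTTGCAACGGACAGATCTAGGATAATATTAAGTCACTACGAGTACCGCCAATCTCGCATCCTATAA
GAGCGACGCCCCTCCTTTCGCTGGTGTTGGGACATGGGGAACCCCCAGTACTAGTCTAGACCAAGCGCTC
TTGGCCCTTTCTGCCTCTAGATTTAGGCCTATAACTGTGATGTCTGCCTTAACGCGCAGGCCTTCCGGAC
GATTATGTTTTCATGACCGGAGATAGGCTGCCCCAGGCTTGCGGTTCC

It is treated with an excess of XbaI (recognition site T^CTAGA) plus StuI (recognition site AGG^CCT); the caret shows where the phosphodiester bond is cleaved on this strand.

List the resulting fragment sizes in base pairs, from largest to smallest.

125, 58, 33, 31, 11 bp

XbaI sites (TCTAGA) start at positions 125, 156.
XbaI cuts after the first base of each site, so after positions 125, 156.
StuI sites (AGGCCT) start at positions 165, 198.
StuI cuts after base 3 of each site, so after positions 167, 200.
Combined cut positions: 125, 156, 167, 200.
Linear molecule, 4 cuts → 5 fragments:
  1–125 → 125 bp
  126–156 → 31 bp
  157–167 → 11 bp
  168–200 → 33 bp
  201–258 → 58 bp
Sorted largest to smallest: 125, 58, 33, 31, 11 bp.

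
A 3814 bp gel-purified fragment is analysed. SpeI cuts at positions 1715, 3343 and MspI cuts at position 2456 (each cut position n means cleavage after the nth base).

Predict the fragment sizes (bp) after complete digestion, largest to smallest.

1715, 887, 741, 471 bp

Combined cut positions (sorted): 1715, 2456, 3343.
Linear molecule, 3 cuts → 4 fragments:
  1715 − 0 = 1715 bp
  2456 − 1715 = 741 bp
  3343 − 2456 = 887 bp
  3814 − 3343 = 471 bp
Sorted largest to smallest: 1715, 887, 741, 471 bp.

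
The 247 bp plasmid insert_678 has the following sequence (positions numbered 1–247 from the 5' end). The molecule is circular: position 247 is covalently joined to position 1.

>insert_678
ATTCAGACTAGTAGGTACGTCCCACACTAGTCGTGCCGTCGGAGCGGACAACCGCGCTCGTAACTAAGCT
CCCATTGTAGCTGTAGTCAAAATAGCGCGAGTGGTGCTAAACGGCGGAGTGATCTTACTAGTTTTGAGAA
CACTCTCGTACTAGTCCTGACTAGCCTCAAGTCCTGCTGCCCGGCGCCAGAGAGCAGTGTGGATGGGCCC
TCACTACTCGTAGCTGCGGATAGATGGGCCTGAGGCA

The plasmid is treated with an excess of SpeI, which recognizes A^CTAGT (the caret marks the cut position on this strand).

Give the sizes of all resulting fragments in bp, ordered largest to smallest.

SpeI sites (ACTAGT) start at positions 7, 26, 127, 150.
SpeI cuts after the first base of each site, so after positions 7, 26, 127, 150.
Circular molecule, 4 cuts → 4 fragments:
  8–26 → 19 bp
  27–127 → 101 bp
  128–150 → 23 bp
  151–247 then 1–7 → 97 + 7 = 104 bp
Sorted largest to smallest: 104, 101, 23, 19 bp.

104, 101, 23, 19 bp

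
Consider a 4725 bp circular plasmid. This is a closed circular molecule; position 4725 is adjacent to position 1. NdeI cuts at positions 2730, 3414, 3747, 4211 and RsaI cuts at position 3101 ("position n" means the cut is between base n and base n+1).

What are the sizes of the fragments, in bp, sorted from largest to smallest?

Combined cut positions (sorted): 2730, 3101, 3414, 3747, 4211.
Circular molecule, 5 cuts → 5 fragments:
  3101 − 2730 = 371 bp
  3414 − 3101 = 313 bp
  3747 − 3414 = 333 bp
  4211 − 3747 = 464 bp
  wrap: 4725 − 4211 + 2730 = 3244 bp
Sorted largest to smallest: 3244, 464, 371, 333, 313 bp.

3244, 464, 371, 333, 313 bp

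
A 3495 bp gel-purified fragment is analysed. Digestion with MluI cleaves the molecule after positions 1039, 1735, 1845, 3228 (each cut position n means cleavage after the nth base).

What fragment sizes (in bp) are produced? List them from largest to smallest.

1383, 1039, 696, 267, 110 bp

Linear molecule, 4 cuts → 5 fragments:
  1039 − 0 = 1039 bp
  1735 − 1039 = 696 bp
  1845 − 1735 = 110 bp
  3228 − 1845 = 1383 bp
  3495 − 3228 = 267 bp
Sorted largest to smallest: 1383, 1039, 696, 267, 110 bp.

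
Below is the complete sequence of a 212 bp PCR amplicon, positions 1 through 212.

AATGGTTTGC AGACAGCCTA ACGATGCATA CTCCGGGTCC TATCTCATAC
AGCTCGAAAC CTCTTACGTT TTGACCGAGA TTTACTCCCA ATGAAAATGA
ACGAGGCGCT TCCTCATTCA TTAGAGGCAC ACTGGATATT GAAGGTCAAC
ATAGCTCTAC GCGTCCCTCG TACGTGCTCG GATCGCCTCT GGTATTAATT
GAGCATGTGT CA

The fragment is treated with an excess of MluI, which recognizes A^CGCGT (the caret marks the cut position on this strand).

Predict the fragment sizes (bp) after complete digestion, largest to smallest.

159, 53 bp

The MluI site (ACGCGT) starts at position 159.
MluI cuts after the first base of each site, so after position 159.
Linear molecule, 1 cut → 2 fragments:
  1–159 → 159 bp
  160–212 → 53 bp
Sorted largest to smallest: 159, 53 bp.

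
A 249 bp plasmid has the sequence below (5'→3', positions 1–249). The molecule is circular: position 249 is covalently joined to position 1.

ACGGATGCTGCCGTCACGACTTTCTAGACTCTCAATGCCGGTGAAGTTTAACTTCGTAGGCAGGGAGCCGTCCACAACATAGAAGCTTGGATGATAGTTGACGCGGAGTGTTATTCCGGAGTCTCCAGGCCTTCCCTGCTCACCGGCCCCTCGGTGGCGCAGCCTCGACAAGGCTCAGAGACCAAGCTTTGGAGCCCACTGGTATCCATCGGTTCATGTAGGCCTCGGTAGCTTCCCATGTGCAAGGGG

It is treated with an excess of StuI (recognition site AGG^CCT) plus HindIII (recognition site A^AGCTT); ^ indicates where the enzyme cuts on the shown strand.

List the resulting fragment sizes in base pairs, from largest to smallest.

110, 55, 46, 38 bp

StuI sites (AGGCCT) start at positions 127, 220.
StuI cuts after base 3 of each site, so after positions 129, 222.
HindIII sites (AAGCTT) start at positions 83, 184.
HindIII cuts after the first base of each site, so after positions 83, 184.
Combined cut positions: 83, 129, 184, 222.
Circular molecule, 4 cuts → 4 fragments:
  84–129 → 46 bp
  130–184 → 55 bp
  185–222 → 38 bp
  223–249 then 1–83 → 27 + 83 = 110 bp
Sorted largest to smallest: 110, 55, 46, 38 bp.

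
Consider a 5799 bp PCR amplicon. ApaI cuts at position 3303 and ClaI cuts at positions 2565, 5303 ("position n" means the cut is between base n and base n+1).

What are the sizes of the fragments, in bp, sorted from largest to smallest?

2565, 2000, 738, 496 bp

Combined cut positions (sorted): 2565, 3303, 5303.
Linear molecule, 3 cuts → 4 fragments:
  2565 − 0 = 2565 bp
  3303 − 2565 = 738 bp
  5303 − 3303 = 2000 bp
  5799 − 5303 = 496 bp
Sorted largest to smallest: 2565, 2000, 738, 496 bp.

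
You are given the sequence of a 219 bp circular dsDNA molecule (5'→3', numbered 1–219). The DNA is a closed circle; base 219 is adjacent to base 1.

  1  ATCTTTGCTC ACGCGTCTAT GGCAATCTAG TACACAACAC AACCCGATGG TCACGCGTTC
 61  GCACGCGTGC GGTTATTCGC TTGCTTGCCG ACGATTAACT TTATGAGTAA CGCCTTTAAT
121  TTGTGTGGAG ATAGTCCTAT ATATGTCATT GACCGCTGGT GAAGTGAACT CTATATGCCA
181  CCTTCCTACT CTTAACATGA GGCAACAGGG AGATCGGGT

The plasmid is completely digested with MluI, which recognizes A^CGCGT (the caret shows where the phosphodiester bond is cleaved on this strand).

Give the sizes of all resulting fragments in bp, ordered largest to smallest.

167, 42, 10 bp

MluI sites (ACGCGT) start at positions 11, 53, 63.
MluI cuts after the first base of each site, so after positions 11, 53, 63.
Circular molecule, 3 cuts → 3 fragments:
  12–53 → 42 bp
  54–63 → 10 bp
  64–219 then 1–11 → 156 + 11 = 167 bp
Sorted largest to smallest: 167, 42, 10 bp.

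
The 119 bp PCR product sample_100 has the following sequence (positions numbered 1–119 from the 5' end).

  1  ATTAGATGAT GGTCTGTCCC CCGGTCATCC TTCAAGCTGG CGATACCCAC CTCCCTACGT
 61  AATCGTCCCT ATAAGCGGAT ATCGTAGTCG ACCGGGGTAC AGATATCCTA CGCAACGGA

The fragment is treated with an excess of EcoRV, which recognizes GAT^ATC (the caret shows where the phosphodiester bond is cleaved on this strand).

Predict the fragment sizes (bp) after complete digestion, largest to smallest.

80, 24, 15 bp

EcoRV sites (GATATC) start at positions 78, 102.
EcoRV cuts after base 3 of each site, so after positions 80, 104.
Linear molecule, 2 cuts → 3 fragments:
  1–80 → 80 bp
  81–104 → 24 bp
  105–119 → 15 bp
Sorted largest to smallest: 80, 24, 15 bp.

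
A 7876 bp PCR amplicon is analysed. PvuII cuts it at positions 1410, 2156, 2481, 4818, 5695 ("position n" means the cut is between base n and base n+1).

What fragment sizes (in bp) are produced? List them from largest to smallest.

2337, 2181, 1410, 877, 746, 325 bp

Linear molecule, 5 cuts → 6 fragments:
  1410 − 0 = 1410 bp
  2156 − 1410 = 746 bp
  2481 − 2156 = 325 bp
  4818 − 2481 = 2337 bp
  5695 − 4818 = 877 bp
  7876 − 5695 = 2181 bp
Sorted largest to smallest: 2337, 2181, 1410, 877, 746, 325 bp.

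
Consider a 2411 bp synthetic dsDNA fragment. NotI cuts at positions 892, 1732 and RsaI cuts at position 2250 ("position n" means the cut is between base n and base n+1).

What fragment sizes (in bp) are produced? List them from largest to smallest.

892, 840, 518, 161 bp

Combined cut positions (sorted): 892, 1732, 2250.
Linear molecule, 3 cuts → 4 fragments:
  892 − 0 = 892 bp
  1732 − 892 = 840 bp
  2250 − 1732 = 518 bp
  2411 − 2250 = 161 bp
Sorted largest to smallest: 892, 840, 518, 161 bp.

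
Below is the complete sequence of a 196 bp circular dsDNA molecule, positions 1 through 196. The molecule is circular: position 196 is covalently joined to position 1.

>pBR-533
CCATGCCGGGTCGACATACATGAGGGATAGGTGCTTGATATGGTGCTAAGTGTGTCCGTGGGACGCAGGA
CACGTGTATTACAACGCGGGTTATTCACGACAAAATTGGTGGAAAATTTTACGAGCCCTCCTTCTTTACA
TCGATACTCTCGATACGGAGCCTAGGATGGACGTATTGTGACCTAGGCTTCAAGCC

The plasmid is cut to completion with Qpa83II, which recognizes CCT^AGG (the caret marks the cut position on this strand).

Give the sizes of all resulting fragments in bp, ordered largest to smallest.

Qpa83II sites (CCTAGG) start at positions 161, 182.
Qpa83II cuts after base 3 of each site, so after positions 163, 184.
Circular molecule, 2 cuts → 2 fragments:
  164–184 → 21 bp
  185–196 then 1–163 → 12 + 163 = 175 bp
Sorted largest to smallest: 175, 21 bp.

175, 21 bp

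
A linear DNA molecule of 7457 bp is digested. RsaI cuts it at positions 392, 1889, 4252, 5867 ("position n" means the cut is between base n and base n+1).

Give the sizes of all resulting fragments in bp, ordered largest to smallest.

Linear molecule, 4 cuts → 5 fragments:
  392 − 0 = 392 bp
  1889 − 392 = 1497 bp
  4252 − 1889 = 2363 bp
  5867 − 4252 = 1615 bp
  7457 − 5867 = 1590 bp
Sorted largest to smallest: 2363, 1615, 1590, 1497, 392 bp.

2363, 1615, 1590, 1497, 392 bp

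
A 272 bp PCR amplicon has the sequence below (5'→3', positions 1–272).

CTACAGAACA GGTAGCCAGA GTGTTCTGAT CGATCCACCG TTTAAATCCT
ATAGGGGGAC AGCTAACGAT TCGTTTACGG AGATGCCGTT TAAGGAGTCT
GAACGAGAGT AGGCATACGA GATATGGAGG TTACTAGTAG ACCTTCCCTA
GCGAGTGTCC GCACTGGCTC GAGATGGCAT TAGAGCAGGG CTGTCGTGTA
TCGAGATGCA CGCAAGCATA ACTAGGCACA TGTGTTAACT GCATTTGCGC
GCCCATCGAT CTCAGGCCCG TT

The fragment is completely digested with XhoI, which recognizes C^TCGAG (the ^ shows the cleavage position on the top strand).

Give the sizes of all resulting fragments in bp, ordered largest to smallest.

168, 104 bp

The XhoI site (CTCGAG) starts at position 168.
XhoI cuts after the first base of each site, so after position 168.
Linear molecule, 1 cut → 2 fragments:
  1–168 → 168 bp
  169–272 → 104 bp
Sorted largest to smallest: 168, 104 bp.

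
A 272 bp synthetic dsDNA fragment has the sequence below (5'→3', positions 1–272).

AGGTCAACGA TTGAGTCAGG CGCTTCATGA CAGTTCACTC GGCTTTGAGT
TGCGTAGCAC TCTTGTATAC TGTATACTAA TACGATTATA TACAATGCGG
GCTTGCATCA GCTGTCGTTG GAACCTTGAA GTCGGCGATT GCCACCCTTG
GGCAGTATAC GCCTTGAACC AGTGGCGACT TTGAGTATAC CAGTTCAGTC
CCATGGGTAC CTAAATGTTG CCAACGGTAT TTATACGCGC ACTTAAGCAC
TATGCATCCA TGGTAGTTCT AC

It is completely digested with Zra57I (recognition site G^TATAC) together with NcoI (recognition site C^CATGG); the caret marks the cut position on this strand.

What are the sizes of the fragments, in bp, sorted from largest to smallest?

Zra57I sites (GTATAC) start at positions 65, 72, 155, 185.
Zra57I cuts after the first base of each site, so after positions 65, 72, 155, 185.
NcoI sites (CCATGG) start at positions 201, 258.
NcoI cuts after the first base of each site, so after positions 201, 258.
Combined cut positions: 65, 72, 155, 185, 201, 258.
Linear molecule, 6 cuts → 7 fragments:
  1–65 → 65 bp
  66–72 → 7 bp
  73–155 → 83 bp
  156–185 → 30 bp
  186–201 → 16 bp
  202–258 → 57 bp
  259–272 → 14 bp
Sorted largest to smallest: 83, 65, 57, 30, 16, 14, 7 bp.

83, 65, 57, 30, 16, 14, 7 bp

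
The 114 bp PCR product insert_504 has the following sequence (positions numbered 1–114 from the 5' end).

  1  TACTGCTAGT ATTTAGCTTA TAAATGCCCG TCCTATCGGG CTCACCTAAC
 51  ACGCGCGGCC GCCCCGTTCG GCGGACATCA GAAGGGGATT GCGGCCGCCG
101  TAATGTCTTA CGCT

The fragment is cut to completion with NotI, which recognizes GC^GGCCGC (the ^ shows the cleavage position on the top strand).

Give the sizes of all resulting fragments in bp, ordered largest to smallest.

NotI sites (GCGGCCGC) start at positions 55, 91.
NotI cuts after base 2 of each site, so after positions 56, 92.
Linear molecule, 2 cuts → 3 fragments:
  1–56 → 56 bp
  57–92 → 36 bp
  93–114 → 22 bp
Sorted largest to smallest: 56, 36, 22 bp.

56, 36, 22 bp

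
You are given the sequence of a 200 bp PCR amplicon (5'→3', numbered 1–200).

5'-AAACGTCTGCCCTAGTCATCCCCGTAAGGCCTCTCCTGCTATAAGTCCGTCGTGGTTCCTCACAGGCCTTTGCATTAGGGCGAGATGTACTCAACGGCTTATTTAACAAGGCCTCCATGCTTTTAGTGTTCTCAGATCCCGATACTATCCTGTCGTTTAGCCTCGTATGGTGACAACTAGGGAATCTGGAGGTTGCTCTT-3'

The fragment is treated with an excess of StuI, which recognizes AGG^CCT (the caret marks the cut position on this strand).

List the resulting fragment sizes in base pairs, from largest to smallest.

StuI sites (AGGCCT) start at positions 27, 64, 109.
StuI cuts after base 3 of each site, so after positions 29, 66, 111.
Linear molecule, 3 cuts → 4 fragments:
  1–29 → 29 bp
  30–66 → 37 bp
  67–111 → 45 bp
  112–200 → 89 bp
Sorted largest to smallest: 89, 45, 37, 29 bp.

89, 45, 37, 29 bp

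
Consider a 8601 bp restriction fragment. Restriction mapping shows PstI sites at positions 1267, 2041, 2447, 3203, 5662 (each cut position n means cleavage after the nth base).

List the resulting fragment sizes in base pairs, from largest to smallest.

2939, 2459, 1267, 774, 756, 406 bp

Linear molecule, 5 cuts → 6 fragments:
  1267 − 0 = 1267 bp
  2041 − 1267 = 774 bp
  2447 − 2041 = 406 bp
  3203 − 2447 = 756 bp
  5662 − 3203 = 2459 bp
  8601 − 5662 = 2939 bp
Sorted largest to smallest: 2939, 2459, 1267, 774, 756, 406 bp.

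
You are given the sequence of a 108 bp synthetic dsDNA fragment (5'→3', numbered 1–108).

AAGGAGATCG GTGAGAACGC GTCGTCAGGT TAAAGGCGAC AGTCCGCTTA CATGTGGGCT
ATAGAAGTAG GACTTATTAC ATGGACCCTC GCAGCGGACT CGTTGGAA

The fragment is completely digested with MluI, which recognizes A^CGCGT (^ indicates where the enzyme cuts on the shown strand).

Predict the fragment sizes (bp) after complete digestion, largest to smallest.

The MluI site (ACGCGT) starts at position 17.
MluI cuts after the first base of each site, so after position 17.
Linear molecule, 1 cut → 2 fragments:
  1–17 → 17 bp
  18–108 → 91 bp
Sorted largest to smallest: 91, 17 bp.

91, 17 bp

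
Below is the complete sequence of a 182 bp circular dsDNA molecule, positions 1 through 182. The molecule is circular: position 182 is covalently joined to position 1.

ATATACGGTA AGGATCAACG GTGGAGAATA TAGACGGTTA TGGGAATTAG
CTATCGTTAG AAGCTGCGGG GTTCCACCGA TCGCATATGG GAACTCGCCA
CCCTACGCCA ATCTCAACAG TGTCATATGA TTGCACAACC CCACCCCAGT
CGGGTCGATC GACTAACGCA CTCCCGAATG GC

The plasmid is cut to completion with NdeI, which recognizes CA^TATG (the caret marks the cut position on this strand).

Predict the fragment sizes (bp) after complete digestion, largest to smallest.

NdeI sites (CATATG) start at positions 84, 124.
NdeI cuts after base 2 of each site, so after positions 85, 125.
Circular molecule, 2 cuts → 2 fragments:
  86–125 → 40 bp
  126–182 then 1–85 → 57 + 85 = 142 bp
Sorted largest to smallest: 142, 40 bp.

142, 40 bp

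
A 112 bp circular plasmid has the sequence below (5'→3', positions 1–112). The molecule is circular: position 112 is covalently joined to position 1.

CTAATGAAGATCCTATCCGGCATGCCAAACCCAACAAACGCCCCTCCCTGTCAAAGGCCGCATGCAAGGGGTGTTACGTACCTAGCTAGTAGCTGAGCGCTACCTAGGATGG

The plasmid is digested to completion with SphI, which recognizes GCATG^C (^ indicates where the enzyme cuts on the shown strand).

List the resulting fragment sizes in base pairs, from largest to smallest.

72, 40 bp

SphI sites (GCATGC) start at positions 20, 60.
SphI cuts after base 5 of each site (before the last base), so after positions 24, 64.
Circular molecule, 2 cuts → 2 fragments:
  25–64 → 40 bp
  65–112 then 1–24 → 48 + 24 = 72 bp
Sorted largest to smallest: 72, 40 bp.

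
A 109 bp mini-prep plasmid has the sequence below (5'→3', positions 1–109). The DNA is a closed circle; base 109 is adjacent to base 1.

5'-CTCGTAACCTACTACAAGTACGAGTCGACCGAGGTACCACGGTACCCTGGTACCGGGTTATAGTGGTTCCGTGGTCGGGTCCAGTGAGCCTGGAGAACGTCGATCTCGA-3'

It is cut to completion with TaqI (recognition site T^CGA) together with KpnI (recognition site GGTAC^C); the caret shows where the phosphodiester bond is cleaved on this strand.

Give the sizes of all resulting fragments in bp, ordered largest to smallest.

TaqI sites (TCGA) start at positions 25, 100, 106.
TaqI cuts after the first base of each site, so after positions 25, 100, 106.
KpnI sites (GGTACC) start at positions 33, 41, 49.
KpnI cuts after base 5 of each site (before the last base), so after positions 37, 45, 53.
Combined cut positions: 25, 37, 45, 53, 100, 106.
Circular molecule, 6 cuts → 6 fragments:
  26–37 → 12 bp
  38–45 → 8 bp
  46–53 → 8 bp
  54–100 → 47 bp
  101–106 → 6 bp
  107–109 then 1–25 → 3 + 25 = 28 bp
Sorted largest to smallest: 47, 28, 12, 8, 8, 6 bp.

47, 28, 12, 8, 8, 6 bp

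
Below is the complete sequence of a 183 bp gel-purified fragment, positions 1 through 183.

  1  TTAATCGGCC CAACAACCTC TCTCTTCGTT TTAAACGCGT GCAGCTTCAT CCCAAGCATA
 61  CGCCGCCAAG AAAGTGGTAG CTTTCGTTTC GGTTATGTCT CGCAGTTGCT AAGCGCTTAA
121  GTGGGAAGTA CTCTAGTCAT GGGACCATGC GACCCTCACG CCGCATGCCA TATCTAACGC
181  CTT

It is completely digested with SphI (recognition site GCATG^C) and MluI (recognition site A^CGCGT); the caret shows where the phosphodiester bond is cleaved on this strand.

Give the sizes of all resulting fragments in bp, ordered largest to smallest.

132, 35, 16 bp

The SphI site (GCATGC) starts at position 163.
SphI cuts after base 5 of each site (before the last base), so after position 167.
The MluI site (ACGCGT) starts at position 35.
MluI cuts after the first base of each site, so after position 35.
Combined cut positions: 35, 167.
Linear molecule, 2 cuts → 3 fragments:
  1–35 → 35 bp
  36–167 → 132 bp
  168–183 → 16 bp
Sorted largest to smallest: 132, 35, 16 bp.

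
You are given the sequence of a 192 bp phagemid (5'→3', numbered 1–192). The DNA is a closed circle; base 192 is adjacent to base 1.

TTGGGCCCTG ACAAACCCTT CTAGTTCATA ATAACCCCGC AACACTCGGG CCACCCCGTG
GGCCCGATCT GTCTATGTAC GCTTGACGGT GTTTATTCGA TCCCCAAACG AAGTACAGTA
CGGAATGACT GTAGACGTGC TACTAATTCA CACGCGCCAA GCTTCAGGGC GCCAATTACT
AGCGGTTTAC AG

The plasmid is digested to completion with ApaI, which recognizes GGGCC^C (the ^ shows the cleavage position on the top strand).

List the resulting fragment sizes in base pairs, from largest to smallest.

135, 57 bp

ApaI sites (GGGCCC) start at positions 3, 60.
ApaI cuts after base 5 of each site (before the last base), so after positions 7, 64.
Circular molecule, 2 cuts → 2 fragments:
  8–64 → 57 bp
  65–192 then 1–7 → 128 + 7 = 135 bp
Sorted largest to smallest: 135, 57 bp.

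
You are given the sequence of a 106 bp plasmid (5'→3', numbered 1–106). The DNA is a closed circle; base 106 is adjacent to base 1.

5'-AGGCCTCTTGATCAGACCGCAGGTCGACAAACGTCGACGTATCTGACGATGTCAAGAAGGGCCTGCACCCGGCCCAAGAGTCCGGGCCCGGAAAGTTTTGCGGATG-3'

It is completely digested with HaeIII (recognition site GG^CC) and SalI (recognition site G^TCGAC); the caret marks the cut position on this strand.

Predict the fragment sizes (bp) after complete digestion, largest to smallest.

HaeIII sites (GGCC) start at positions 2, 60, 71, 85.
HaeIII cuts after base 2 of each site, so after positions 3, 61, 72, 86.
SalI sites (GTCGAC) start at positions 23, 33.
SalI cuts after the first base of each site, so after positions 23, 33.
Combined cut positions: 3, 23, 33, 61, 72, 86.
Circular molecule, 6 cuts → 6 fragments:
  4–23 → 20 bp
  24–33 → 10 bp
  34–61 → 28 bp
  62–72 → 11 bp
  73–86 → 14 bp
  87–106 then 1–3 → 20 + 3 = 23 bp
Sorted largest to smallest: 28, 23, 20, 14, 11, 10 bp.

28, 23, 20, 14, 11, 10 bp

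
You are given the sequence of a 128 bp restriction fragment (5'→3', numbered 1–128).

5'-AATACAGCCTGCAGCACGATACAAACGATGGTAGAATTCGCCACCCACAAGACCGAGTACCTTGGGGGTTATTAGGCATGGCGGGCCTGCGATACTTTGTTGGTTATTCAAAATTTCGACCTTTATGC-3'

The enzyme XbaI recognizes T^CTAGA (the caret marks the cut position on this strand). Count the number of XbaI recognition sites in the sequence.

0

No occurrence of TCTAGA is present in the sequence.
XbaI does not cut: 0 sites.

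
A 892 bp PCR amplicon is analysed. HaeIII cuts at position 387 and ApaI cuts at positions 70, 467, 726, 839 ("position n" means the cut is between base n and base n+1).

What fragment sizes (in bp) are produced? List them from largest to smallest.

Combined cut positions (sorted): 70, 387, 467, 726, 839.
Linear molecule, 5 cuts → 6 fragments:
  70 − 0 = 70 bp
  387 − 70 = 317 bp
  467 − 387 = 80 bp
  726 − 467 = 259 bp
  839 − 726 = 113 bp
  892 − 839 = 53 bp
Sorted largest to smallest: 317, 259, 113, 80, 70, 53 bp.

317, 259, 113, 80, 70, 53 bp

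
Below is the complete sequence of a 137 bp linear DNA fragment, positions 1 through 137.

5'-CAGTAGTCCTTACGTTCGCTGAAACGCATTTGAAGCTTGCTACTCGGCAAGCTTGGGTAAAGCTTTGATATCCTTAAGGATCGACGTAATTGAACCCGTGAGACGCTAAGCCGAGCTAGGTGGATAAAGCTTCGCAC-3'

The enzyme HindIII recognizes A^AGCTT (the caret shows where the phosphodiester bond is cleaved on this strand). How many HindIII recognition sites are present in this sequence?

4

AAGCTT occurs starting at positions 33, 49, 60, 127.
HindIII cuts at 4 sites.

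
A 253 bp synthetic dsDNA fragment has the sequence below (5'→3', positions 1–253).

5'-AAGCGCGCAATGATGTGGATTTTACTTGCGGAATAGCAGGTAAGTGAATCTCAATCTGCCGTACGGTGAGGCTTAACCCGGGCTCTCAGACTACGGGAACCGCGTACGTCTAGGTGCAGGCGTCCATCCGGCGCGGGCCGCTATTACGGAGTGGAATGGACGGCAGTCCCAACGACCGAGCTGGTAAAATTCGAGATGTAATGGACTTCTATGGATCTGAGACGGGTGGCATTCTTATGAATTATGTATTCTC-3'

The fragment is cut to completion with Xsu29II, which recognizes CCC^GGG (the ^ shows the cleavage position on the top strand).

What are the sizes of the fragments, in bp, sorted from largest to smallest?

174, 79 bp

The Xsu29II site (CCCGGG) starts at position 77.
Xsu29II cuts after base 3 of each site, so after position 79.
Linear molecule, 1 cut → 2 fragments:
  1–79 → 79 bp
  80–253 → 174 bp
Sorted largest to smallest: 174, 79 bp.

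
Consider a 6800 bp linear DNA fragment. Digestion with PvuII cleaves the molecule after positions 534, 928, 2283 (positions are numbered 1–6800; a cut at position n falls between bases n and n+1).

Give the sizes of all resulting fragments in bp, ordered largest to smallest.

4517, 1355, 534, 394 bp

Linear molecule, 3 cuts → 4 fragments:
  534 − 0 = 534 bp
  928 − 534 = 394 bp
  2283 − 928 = 1355 bp
  6800 − 2283 = 4517 bp
Sorted largest to smallest: 4517, 1355, 534, 394 bp.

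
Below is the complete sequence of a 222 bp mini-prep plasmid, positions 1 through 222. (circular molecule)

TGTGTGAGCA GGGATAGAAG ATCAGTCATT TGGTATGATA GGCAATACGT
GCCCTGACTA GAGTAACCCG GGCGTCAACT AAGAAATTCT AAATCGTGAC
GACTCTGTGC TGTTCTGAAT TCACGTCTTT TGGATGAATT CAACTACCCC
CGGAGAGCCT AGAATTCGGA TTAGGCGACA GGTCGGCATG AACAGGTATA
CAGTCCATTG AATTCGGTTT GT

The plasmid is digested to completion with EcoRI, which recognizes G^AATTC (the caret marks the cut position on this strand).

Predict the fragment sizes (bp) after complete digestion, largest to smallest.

EcoRI sites (GAATTC) start at positions 117, 136, 162, 210.
EcoRI cuts after the first base of each site, so after positions 117, 136, 162, 210.
Circular molecule, 4 cuts → 4 fragments:
  118–136 → 19 bp
  137–162 → 26 bp
  163–210 → 48 bp
  211–222 then 1–117 → 12 + 117 = 129 bp
Sorted largest to smallest: 129, 48, 26, 19 bp.

129, 48, 26, 19 bp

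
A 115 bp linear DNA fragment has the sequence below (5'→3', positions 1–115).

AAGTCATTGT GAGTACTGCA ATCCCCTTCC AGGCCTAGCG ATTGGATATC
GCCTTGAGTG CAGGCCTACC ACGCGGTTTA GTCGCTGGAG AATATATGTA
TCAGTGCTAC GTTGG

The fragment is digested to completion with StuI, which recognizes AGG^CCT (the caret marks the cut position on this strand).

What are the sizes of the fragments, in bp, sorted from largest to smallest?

StuI sites (AGGCCT) start at positions 31, 62.
StuI cuts after base 3 of each site, so after positions 33, 64.
Linear molecule, 2 cuts → 3 fragments:
  1–33 → 33 bp
  34–64 → 31 bp
  65–115 → 51 bp
Sorted largest to smallest: 51, 33, 31 bp.

51, 33, 31 bp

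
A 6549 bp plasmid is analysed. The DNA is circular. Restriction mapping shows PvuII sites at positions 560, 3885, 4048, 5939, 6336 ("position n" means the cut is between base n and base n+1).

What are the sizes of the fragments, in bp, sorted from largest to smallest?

Circular molecule, 5 cuts → 5 fragments:
  3885 − 560 = 3325 bp
  4048 − 3885 = 163 bp
  5939 − 4048 = 1891 bp
  6336 − 5939 = 397 bp
  wrap: 6549 − 6336 + 560 = 773 bp
Sorted largest to smallest: 3325, 1891, 773, 397, 163 bp.

3325, 1891, 773, 397, 163 bp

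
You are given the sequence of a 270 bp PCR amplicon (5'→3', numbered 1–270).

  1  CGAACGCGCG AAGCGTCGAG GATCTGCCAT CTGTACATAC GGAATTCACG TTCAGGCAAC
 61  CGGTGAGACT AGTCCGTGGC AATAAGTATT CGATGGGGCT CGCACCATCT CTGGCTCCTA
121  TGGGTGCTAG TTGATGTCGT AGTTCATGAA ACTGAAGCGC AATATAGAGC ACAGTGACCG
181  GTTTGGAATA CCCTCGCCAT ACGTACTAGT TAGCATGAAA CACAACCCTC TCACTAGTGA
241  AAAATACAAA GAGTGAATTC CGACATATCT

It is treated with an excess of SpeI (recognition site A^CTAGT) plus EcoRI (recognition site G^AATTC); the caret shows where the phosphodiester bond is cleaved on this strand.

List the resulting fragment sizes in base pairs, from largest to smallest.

SpeI sites (ACTAGT) start at positions 68, 205, 233.
SpeI cuts after the first base of each site, so after positions 68, 205, 233.
EcoRI sites (GAATTC) start at positions 42, 255.
EcoRI cuts after the first base of each site, so after positions 42, 255.
Combined cut positions: 42, 68, 205, 233, 255.
Linear molecule, 5 cuts → 6 fragments:
  1–42 → 42 bp
  43–68 → 26 bp
  69–205 → 137 bp
  206–233 → 28 bp
  234–255 → 22 bp
  256–270 → 15 bp
Sorted largest to smallest: 137, 42, 28, 26, 22, 15 bp.

137, 42, 28, 26, 22, 15 bp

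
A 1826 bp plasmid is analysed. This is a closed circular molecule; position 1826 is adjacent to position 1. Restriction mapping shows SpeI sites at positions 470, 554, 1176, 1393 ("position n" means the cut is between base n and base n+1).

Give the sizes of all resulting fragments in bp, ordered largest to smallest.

903, 622, 217, 84 bp

Circular molecule, 4 cuts → 4 fragments:
  554 − 470 = 84 bp
  1176 − 554 = 622 bp
  1393 − 1176 = 217 bp
  wrap: 1826 − 1393 + 470 = 903 bp
Sorted largest to smallest: 903, 622, 217, 84 bp.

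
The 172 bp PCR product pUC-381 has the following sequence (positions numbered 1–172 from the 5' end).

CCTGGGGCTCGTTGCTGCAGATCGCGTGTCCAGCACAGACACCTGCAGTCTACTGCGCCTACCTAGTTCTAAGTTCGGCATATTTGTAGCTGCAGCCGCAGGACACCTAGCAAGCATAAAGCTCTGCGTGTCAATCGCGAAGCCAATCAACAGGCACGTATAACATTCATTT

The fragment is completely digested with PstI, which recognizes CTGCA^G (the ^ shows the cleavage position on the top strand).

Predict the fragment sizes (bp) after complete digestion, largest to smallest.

PstI sites (CTGCAG) start at positions 15, 43, 90.
PstI cuts after base 5 of each site (before the last base), so after positions 19, 47, 94.
Linear molecule, 3 cuts → 4 fragments:
  1–19 → 19 bp
  20–47 → 28 bp
  48–94 → 47 bp
  95–172 → 78 bp
Sorted largest to smallest: 78, 47, 28, 19 bp.

78, 47, 28, 19 bp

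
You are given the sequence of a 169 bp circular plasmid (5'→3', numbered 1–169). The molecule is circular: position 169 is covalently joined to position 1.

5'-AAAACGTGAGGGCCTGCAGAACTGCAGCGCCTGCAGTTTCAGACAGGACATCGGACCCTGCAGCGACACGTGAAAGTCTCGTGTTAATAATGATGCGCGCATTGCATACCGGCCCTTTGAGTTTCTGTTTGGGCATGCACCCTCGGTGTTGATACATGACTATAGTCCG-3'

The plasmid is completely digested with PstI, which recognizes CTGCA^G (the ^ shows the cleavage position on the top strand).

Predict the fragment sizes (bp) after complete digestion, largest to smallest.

125, 27, 9, 8 bp

PstI sites (CTGCAG) start at positions 14, 22, 31, 58.
PstI cuts after base 5 of each site (before the last base), so after positions 18, 26, 35, 62.
Circular molecule, 4 cuts → 4 fragments:
  19–26 → 8 bp
  27–35 → 9 bp
  36–62 → 27 bp
  63–169 then 1–18 → 107 + 18 = 125 bp
Sorted largest to smallest: 125, 27, 9, 8 bp.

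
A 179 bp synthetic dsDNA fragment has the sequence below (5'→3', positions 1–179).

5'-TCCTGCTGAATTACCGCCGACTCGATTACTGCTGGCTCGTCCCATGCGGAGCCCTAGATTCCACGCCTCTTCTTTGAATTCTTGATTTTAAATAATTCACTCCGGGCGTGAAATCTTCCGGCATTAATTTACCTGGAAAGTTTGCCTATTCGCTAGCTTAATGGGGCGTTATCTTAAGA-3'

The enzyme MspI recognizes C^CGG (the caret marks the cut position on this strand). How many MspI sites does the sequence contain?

CCGG occurs starting at positions 102, 118.
MspI cuts at 2 sites.

2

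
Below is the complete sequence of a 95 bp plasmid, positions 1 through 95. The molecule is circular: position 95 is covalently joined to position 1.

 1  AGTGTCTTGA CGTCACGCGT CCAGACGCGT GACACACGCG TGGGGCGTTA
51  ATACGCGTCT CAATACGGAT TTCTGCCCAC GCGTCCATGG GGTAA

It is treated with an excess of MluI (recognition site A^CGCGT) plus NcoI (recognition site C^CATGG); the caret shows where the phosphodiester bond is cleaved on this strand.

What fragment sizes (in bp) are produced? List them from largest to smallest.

26, 25, 17, 11, 10, 6 bp

MluI sites (ACGCGT) start at positions 15, 25, 36, 53, 79.
MluI cuts after the first base of each site, so after positions 15, 25, 36, 53, 79.
The NcoI site (CCATGG) starts at position 85.
NcoI cuts after the first base of each site, so after position 85.
Combined cut positions: 15, 25, 36, 53, 79, 85.
Circular molecule, 6 cuts → 6 fragments:
  16–25 → 10 bp
  26–36 → 11 bp
  37–53 → 17 bp
  54–79 → 26 bp
  80–85 → 6 bp
  86–95 then 1–15 → 10 + 15 = 25 bp
Sorted largest to smallest: 26, 25, 17, 11, 10, 6 bp.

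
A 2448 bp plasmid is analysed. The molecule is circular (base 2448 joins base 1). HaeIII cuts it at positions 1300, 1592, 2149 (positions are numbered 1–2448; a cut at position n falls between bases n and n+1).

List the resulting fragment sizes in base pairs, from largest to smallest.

Circular molecule, 3 cuts → 3 fragments:
  1592 − 1300 = 292 bp
  2149 − 1592 = 557 bp
  wrap: 2448 − 2149 + 1300 = 1599 bp
Sorted largest to smallest: 1599, 557, 292 bp.

1599, 557, 292 bp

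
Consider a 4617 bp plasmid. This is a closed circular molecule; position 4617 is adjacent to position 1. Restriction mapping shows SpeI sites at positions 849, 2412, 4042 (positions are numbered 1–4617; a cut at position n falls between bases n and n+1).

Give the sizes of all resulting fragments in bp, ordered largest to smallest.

Circular molecule, 3 cuts → 3 fragments:
  2412 − 849 = 1563 bp
  4042 − 2412 = 1630 bp
  wrap: 4617 − 4042 + 849 = 1424 bp
Sorted largest to smallest: 1630, 1563, 1424 bp.

1630, 1563, 1424 bp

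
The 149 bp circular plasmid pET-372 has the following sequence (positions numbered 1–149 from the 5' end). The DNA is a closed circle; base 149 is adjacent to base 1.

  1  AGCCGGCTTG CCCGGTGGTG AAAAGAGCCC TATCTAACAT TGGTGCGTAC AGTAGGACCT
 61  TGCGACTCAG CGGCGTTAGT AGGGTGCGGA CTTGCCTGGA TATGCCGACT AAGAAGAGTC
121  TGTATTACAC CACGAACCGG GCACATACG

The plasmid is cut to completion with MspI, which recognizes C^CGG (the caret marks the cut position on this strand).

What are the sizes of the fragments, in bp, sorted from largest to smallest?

MspI sites (CCGG) start at positions 3, 12, 137.
MspI cuts after the first base of each site, so after positions 3, 12, 137.
Circular molecule, 3 cuts → 3 fragments:
  4–12 → 9 bp
  13–137 → 125 bp
  138–149 then 1–3 → 12 + 3 = 15 bp
Sorted largest to smallest: 125, 15, 9 bp.

125, 15, 9 bp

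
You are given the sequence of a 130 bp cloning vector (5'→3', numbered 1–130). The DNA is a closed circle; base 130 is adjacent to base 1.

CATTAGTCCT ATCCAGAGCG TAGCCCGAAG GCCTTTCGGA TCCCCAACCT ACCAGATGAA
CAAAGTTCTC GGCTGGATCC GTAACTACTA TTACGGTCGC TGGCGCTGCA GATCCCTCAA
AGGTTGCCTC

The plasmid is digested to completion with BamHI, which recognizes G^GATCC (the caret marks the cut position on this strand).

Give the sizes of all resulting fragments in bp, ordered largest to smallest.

BamHI sites (GGATCC) start at positions 38, 75.
BamHI cuts after the first base of each site, so after positions 38, 75.
Circular molecule, 2 cuts → 2 fragments:
  39–75 → 37 bp
  76–130 then 1–38 → 55 + 38 = 93 bp
Sorted largest to smallest: 93, 37 bp.

93, 37 bp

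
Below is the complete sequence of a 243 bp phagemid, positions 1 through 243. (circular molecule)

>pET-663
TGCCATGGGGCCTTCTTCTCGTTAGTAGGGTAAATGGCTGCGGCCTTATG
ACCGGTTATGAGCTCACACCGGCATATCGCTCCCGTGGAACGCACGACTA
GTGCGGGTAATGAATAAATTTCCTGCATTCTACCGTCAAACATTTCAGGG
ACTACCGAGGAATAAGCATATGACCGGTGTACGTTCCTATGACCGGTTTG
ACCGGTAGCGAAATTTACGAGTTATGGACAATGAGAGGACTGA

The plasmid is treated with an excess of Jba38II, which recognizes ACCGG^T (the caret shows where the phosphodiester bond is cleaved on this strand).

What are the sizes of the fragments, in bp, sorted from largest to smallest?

Jba38II sites (ACCGGT) start at positions 51, 173, 192, 201.
Jba38II cuts after base 5 of each site (before the last base), so after positions 55, 177, 196, 205.
Circular molecule, 4 cuts → 4 fragments:
  56–177 → 122 bp
  178–196 → 19 bp
  197–205 → 9 bp
  206–243 then 1–55 → 38 + 55 = 93 bp
Sorted largest to smallest: 122, 93, 19, 9 bp.

122, 93, 19, 9 bp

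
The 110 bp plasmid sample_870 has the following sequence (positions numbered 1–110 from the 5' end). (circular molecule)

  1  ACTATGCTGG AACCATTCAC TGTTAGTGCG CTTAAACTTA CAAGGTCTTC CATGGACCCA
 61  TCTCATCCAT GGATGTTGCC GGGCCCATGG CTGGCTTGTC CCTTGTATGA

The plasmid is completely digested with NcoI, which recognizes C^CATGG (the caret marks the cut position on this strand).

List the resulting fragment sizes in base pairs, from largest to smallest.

75, 18, 17 bp

NcoI sites (CCATGG) start at positions 50, 67, 85.
NcoI cuts after the first base of each site, so after positions 50, 67, 85.
Circular molecule, 3 cuts → 3 fragments:
  51–67 → 17 bp
  68–85 → 18 bp
  86–110 then 1–50 → 25 + 50 = 75 bp
Sorted largest to smallest: 75, 18, 17 bp.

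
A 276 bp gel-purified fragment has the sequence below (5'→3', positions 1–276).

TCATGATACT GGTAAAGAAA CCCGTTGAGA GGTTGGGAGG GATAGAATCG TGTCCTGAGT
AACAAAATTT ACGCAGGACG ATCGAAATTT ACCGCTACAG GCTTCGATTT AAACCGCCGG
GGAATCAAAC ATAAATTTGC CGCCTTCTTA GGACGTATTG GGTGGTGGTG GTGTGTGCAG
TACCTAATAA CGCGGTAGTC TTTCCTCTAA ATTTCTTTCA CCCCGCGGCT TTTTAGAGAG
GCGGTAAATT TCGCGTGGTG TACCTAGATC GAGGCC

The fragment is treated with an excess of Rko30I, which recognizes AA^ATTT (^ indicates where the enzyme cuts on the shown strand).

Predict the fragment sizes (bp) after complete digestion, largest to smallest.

76, 66, 48, 37, 29, 20 bp

Rko30I sites (AAATTT) start at positions 65, 85, 133, 209, 246.
Rko30I cuts after base 2 of each site, so after positions 66, 86, 134, 210, 247.
Linear molecule, 5 cuts → 6 fragments:
  1–66 → 66 bp
  67–86 → 20 bp
  87–134 → 48 bp
  135–210 → 76 bp
  211–247 → 37 bp
  248–276 → 29 bp
Sorted largest to smallest: 76, 66, 48, 37, 29, 20 bp.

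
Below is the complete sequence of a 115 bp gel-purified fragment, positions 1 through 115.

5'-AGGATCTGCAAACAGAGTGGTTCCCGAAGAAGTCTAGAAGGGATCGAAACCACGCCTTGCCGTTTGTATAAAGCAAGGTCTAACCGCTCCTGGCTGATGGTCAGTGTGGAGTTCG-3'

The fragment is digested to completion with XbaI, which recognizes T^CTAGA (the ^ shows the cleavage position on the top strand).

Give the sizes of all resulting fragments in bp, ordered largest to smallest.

The XbaI site (TCTAGA) starts at position 33.
XbaI cuts after the first base of each site, so after position 33.
Linear molecule, 1 cut → 2 fragments:
  1–33 → 33 bp
  34–115 → 82 bp
Sorted largest to smallest: 82, 33 bp.

82, 33 bp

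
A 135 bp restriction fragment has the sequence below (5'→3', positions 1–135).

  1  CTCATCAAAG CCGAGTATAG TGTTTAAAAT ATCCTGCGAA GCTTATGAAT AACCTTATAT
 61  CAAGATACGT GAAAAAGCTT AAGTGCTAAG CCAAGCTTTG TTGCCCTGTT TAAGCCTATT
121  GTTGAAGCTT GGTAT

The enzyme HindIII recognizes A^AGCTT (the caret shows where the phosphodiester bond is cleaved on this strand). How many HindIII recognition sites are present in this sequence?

4

AAGCTT occurs starting at positions 39, 75, 93, 125.
HindIII cuts at 4 sites.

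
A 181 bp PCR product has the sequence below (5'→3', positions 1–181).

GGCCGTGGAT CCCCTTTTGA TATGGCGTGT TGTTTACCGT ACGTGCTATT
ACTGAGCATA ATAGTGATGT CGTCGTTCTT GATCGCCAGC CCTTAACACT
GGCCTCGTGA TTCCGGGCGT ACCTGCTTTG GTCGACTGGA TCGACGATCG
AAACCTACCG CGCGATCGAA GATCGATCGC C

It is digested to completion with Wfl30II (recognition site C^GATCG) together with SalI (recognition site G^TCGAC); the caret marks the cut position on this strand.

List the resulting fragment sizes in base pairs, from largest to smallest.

Wfl30II sites (CGATCG) start at positions 145, 163, 174.
Wfl30II cuts after the first base of each site, so after positions 145, 163, 174.
The SalI site (GTCGAC) starts at position 131.
SalI cuts after the first base of each site, so after position 131.
Combined cut positions: 131, 145, 163, 174.
Linear molecule, 4 cuts → 5 fragments:
  1–131 → 131 bp
  132–145 → 14 bp
  146–163 → 18 bp
  164–174 → 11 bp
  175–181 → 7 bp
Sorted largest to smallest: 131, 18, 14, 11, 7 bp.

131, 18, 14, 11, 7 bp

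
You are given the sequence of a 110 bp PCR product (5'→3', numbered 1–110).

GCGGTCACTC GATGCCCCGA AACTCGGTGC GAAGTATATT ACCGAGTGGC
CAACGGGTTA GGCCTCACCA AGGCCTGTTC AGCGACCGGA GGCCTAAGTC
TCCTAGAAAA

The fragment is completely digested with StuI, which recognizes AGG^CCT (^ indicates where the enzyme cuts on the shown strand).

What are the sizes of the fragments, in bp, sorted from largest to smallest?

StuI sites (AGGCCT) start at positions 60, 71, 90.
StuI cuts after base 3 of each site, so after positions 62, 73, 92.
Linear molecule, 3 cuts → 4 fragments:
  1–62 → 62 bp
  63–73 → 11 bp
  74–92 → 19 bp
  93–110 → 18 bp
Sorted largest to smallest: 62, 19, 18, 11 bp.

62, 19, 18, 11 bp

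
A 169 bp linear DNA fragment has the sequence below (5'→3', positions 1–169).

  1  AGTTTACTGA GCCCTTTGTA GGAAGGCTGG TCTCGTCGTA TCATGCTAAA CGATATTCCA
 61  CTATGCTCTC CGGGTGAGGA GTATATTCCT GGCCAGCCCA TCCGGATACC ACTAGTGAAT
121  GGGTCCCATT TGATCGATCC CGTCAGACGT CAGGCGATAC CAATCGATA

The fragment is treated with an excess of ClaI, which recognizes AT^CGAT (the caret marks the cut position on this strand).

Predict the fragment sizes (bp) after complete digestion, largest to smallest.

134, 30, 5 bp

ClaI sites (ATCGAT) start at positions 133, 163.
ClaI cuts after base 2 of each site, so after positions 134, 164.
Linear molecule, 2 cuts → 3 fragments:
  1–134 → 134 bp
  135–164 → 30 bp
  165–169 → 5 bp
Sorted largest to smallest: 134, 30, 5 bp.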